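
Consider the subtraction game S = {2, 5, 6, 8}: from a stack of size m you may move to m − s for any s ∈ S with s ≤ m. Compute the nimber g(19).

2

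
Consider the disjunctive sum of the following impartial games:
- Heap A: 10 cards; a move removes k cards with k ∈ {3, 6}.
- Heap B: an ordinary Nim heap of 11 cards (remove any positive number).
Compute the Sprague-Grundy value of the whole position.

11

For heap A, compute g(0), g(1), … with moves {3, 6}:
g(0) = mex{} = 0
g(1) = mex{} = 0
g(2) = mex{} = 0
g(3) = mex{0} = 1
g(4) = mex{0} = 1
g(5) = mex{0} = 1
g(6) = mex{0,1} = 2
g(7) = mex{0,1} = 2
g(8) = mex{0,1} = 2
g(9) = mex{1,2} = 0
g(10) = mex{1,2} = 0
So g(10) = 0.
Heap B is a plain Nim heap of size 11, so its Grundy value is 11.
By the Sprague-Grundy theorem, the Grundy value of a sum of independent games is the XOR of the component values.
Combined value = 0 ⊕ 11 = 11.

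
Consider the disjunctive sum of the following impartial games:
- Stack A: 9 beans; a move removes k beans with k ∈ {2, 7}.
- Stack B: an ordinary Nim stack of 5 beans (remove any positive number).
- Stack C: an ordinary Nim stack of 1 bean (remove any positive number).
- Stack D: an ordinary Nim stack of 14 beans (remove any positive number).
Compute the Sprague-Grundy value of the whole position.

For stack A, compute g(0), g(1), … with moves {2, 7}:
g(0) = mex{} = 0
g(1) = mex{} = 0
g(2) = mex{0} = 1
g(3) = mex{0} = 1
g(4) = mex{1} = 0
g(5) = mex{1} = 0
g(6) = mex{0} = 1
g(7) = mex{0} = 1
g(8) = mex{0,1} = 2
g(9) = mex{1} = 0
So g(9) = 0.
Stack B is a plain Nim stack of size 5, so its Grundy value is 5.
Stack C is a plain Nim stack of size 1, so its Grundy value is 1.
Stack D is a plain Nim stack of size 14, so its Grundy value is 14.
The value of a disjunctive sum is the nim-sum of the parts.
Combined value = 0 XOR 5 XOR 1 XOR 14 = 10.

10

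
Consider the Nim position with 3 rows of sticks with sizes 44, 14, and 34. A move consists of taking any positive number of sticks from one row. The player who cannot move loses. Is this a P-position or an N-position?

P-position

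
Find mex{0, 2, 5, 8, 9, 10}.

0 is in the set but 1 is not, so the mex is 1.

1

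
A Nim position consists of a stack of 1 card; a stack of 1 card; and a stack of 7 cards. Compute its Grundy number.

7

Bitwise XOR of the heap sizes:
  001  (1)
  001  (1)
  111  (7)
  ---
  111  (7)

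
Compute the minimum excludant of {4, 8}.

0

0 is not in the set, so the mex is 0.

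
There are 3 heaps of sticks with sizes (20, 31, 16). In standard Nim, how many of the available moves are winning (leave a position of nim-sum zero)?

In binary:
  10100  (20)
  11111  (31)
  10000  (16)
  -----
  11011  (27)
The overall nim-sum is X = 27. A heap of size p has a winning move iff p XOR X < p (reduce it to p XOR X).
  20: 20 XOR 27 = 15 < 20 — winning move (to 15).
  31: 31 XOR 27 = 4 < 31 — winning move (to 4).
  16: 16 XOR 27 = 11 < 16 — winning move (to 11).
That gives 3 winning moves.

3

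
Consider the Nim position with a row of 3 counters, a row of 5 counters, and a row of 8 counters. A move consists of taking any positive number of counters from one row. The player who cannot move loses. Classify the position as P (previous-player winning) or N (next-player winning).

Compute the nim-sum pairwise:
3 ⊕ 5 = 6
6 ⊕ 8 = 14
The nim-sum is 14 ≠ 0, so this is an N-position: the player to move can win.

N-position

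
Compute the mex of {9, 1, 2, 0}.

The values 0, 1, 2 are all present; 3 is the first non-negative integer missing from the set.

3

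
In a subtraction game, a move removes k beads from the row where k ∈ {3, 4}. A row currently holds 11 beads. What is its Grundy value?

1

Build the Grundy sequence with g(k) = mex{g(k−s) : s ∈ {3, 4}, s ≤ k}:
g(0) = mex{} = 0
g(1) = mex{} = 0
g(2) = mex{} = 0
g(3) = mex{0} = 1
g(4) = mex{0} = 1
g(5) = mex{0} = 1
g(6) = mex{0,1} = 2
g(7) = mex{1} = 0
g(8) = mex{1} = 0
g(9) = mex{1,2} = 0
g(10) = mex{0,2} = 1
g(11) = mex{0} = 1
So g(11) = 1.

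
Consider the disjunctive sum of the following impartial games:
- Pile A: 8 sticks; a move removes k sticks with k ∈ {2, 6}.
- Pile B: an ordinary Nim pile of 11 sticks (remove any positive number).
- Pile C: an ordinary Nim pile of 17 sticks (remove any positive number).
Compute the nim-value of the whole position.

Build the Grundy sequence for pile A with g(k) = mex{g(k−s) : s ∈ {2, 6}, s ≤ k}:
g(0) = mex{} = 0
g(1) = mex{} = 0
g(2) = mex{0} = 1
g(3) = mex{0} = 1
g(4) = mex{1} = 0
g(5) = mex{1} = 0
g(6) = mex{0} = 1
g(7) = mex{0} = 1
g(8) = mex{1} = 0
So g(8) = 0.
Pile B is a plain Nim pile of size 11, so its Grundy value is 11.
Pile C is a plain Nim pile of size 17, so its Grundy value is 17.
By the Sprague-Grundy theorem, the Grundy value of a sum of independent games is the XOR of the component values.
Combined value = 0 XOR 11 XOR 17 = 26.

26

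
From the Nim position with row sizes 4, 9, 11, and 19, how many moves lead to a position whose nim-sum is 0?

Nim-sum: 4 XOR 9 XOR 11 XOR 19 = 21.
The overall nim-sum is X = 21. A row of size p has a winning move iff p XOR X < p (reduce it to p XOR X).
  4: 4 XOR 21 = 17 ≥ 4 — no move.
  9: 9 XOR 21 = 28 ≥ 9 — no move.
  11: 11 XOR 21 = 30 ≥ 11 — no move.
  19: 19 XOR 21 = 6 < 19 — winning move (to 6).
That gives 1 winning move.

1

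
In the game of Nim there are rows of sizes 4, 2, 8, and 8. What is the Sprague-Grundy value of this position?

Compute the nim-sum pairwise:
4 XOR 2 = 6
6 XOR 8 = 14
14 XOR 8 = 6

6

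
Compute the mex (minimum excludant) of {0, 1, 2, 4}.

3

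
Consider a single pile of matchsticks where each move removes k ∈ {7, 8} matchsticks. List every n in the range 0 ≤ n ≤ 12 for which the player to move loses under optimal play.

Build the Grundy sequence with g(k) = mex{g(k−s) : s ∈ {7, 8}, s ≤ k}:
k:     0  1  2  3  4  5  6  7  8  9 10 11 12
g(k):  0  0  0  0  0  0  0  1  1  1  1  1  1
The P-positions (g = 0) in 0..12 are 0, 1, 2, 3, 4, 5, 6.

0, 1, 2, 3, 4, 5, 6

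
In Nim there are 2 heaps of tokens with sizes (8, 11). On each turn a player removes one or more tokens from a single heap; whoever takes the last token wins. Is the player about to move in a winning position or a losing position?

Bitwise XOR of the heap sizes:
  1000  (8)
  1011  (11)
  ----
  0011  (3)
The nim-sum is 3 ≠ 0, so this is an N-position: the player to move can win.

Winning position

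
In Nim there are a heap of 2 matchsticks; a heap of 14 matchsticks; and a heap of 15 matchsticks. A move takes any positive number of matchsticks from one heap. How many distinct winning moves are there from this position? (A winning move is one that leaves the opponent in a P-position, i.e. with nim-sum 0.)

3

Compute the nim-sum pairwise:
2 ^ 14 = 12
12 ^ 15 = 3
The overall nim-sum is X = 3. A heap of size p has a winning move iff p XOR X < p (reduce it to p XOR X).
  2: 2 XOR 3 = 1 < 2 — winning move (to 1).
  14: 14 XOR 3 = 13 < 14 — winning move (to 13).
  15: 15 XOR 3 = 12 < 15 — winning move (to 12).
That gives 3 winning moves.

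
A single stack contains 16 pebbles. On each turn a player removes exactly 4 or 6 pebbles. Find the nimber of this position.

Build the Grundy sequence with g(k) = mex{g(k−s) : s ∈ {4, 6}, s ≤ k}:
k:     0  1  2  3  4  5  6  7  8  9 10 11 12 13 14 15 16
g(k):  0  0  0  0  1  1  1  1  2  2  0  0  0  0  1  1  1
So g(16) = 1.

1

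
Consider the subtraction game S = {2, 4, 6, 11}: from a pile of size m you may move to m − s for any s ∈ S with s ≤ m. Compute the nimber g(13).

Grundy values for subtraction set {2, 4, 6, 11}:
k:     0  1  2  3  4  5  6  7  8  9 10 11 12 13
g(k):  0  0  1  1  2  2  3  3  0  0  1  1  2  2
So g(13) = 2.

2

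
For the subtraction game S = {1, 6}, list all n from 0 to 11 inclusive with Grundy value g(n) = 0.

0, 2, 4, 7, 9, 11

Compute g(0), g(1), … for moves {1, 6}:
g(0) = mex{} = 0
g(1) = mex{0} = 1
g(2) = mex{1} = 0
g(3) = mex{0} = 1
g(4) = mex{1} = 0
g(5) = mex{0} = 1
g(6) = mex{0,1} = 2
g(7) = mex{1,2} = 0
g(8) = mex{0} = 1
g(9) = mex{1} = 0
g(10) = mex{0} = 1
g(11) = mex{1} = 0
The P-positions (g = 0) in 0..11 are 0, 2, 4, 7, 9, 11.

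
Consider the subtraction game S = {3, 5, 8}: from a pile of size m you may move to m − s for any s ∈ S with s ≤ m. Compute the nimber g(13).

0

Compute g(0), g(1), … for moves {3, 5, 8}:
g(0) = mex{} = 0
g(1) = mex{} = 0
g(2) = mex{} = 0
g(3) = mex{0} = 1
g(4) = mex{0} = 1
g(5) = mex{0} = 1
g(6) = mex{0,1} = 2
g(7) = mex{0,1} = 2
g(8) = mex{0,1} = 2
g(9) = mex{0,1,2} = 3
g(10) = mex{0,1,2} = 3
g(11) = mex{1,2} = 0
g(12) = mex{1,2,3} = 0
g(13) = mex{1,2,3} = 0
So g(13) = 0.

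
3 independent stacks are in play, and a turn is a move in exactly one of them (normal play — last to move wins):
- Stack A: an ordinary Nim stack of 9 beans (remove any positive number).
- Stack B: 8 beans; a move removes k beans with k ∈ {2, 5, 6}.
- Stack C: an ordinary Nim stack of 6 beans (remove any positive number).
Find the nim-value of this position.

Stack A is a plain Nim stack of size 9, so its Grundy value is 9.
Build the Grundy sequence for stack B with g(k) = mex{g(k−s) : s ∈ {2, 5, 6}, s ≤ k}:
k:     0  1  2  3  4  5  6  7  8
g(k):  0  0  1  1  0  2  1  3  0
So g(8) = 0.
Stack C is a plain Nim stack of size 6, so its Grundy value is 6.
The value of a disjunctive sum is the nim-sum of the parts.
Combined value = 9 XOR 0 XOR 6 = 15.

15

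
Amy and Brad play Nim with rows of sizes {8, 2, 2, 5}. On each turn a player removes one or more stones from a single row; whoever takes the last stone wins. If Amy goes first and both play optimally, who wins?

Bitwise XOR of the heap sizes:
  1000  (8)
  0010  (2)
  0010  (2)
  0101  (5)
  ----
  1101  (13)
The nim-sum is 13 ≠ 0, so this is an N-position: the player to move can win; Amy has a winning move.

Amy wins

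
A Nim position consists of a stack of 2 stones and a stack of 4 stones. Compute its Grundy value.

6

Bitwise XOR of the heap sizes:
  010  (2)
  100  (4)
  ---
  110  (6)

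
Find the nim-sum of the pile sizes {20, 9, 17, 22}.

26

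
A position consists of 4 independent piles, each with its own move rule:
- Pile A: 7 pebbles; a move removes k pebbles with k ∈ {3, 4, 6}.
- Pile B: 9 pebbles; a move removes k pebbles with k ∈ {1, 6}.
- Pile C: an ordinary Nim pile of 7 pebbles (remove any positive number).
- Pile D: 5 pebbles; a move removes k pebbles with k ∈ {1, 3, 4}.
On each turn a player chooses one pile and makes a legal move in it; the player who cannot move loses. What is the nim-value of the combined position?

Build the Grundy sequence for pile A with g(k) = mex{g(k−s) : s ∈ {3, 4, 6}, s ≤ k}:
g(0) = mex{} = 0
g(1) = mex{} = 0
g(2) = mex{} = 0
g(3) = mex{0} = 1
g(4) = mex{0} = 1
g(5) = mex{0} = 1
g(6) = mex{0,1} = 2
g(7) = mex{0,1} = 2
So g(7) = 2.
Build the Grundy sequence for pile B with g(k) = mex{g(k−s) : s ∈ {1, 6}, s ≤ k}:
g(0) = mex{} = 0
g(1) = mex{0} = 1
g(2) = mex{1} = 0
g(3) = mex{0} = 1
g(4) = mex{1} = 0
g(5) = mex{0} = 1
g(6) = mex{0,1} = 2
g(7) = mex{1,2} = 0
g(8) = mex{0} = 1
g(9) = mex{1} = 0
So g(9) = 0.
Pile C is a plain Nim pile of size 7, so its Grundy value is 7.
Build the Grundy sequence for pile D with g(k) = mex{g(k−s) : s ∈ {1, 3, 4}, s ≤ k}:
k:     0  1  2  3  4  5
g(k):  0  1  0  1  2  3
So g(5) = 3.
The value of a disjunctive sum is the nim-sum of the parts.
Combined value = 2 ⊕ 0 ⊕ 7 ⊕ 3 = 6.

6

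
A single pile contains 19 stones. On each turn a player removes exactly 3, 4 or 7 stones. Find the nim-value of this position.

3

Compute g(0), g(1), … for moves {3, 4, 7}:
k:     0  1  2  3  4  5  6  7  8  9 10 11 12 13 14 15 16 17 18 19
g(k):  0  0  0  1  1  1  2  2  2  3  0  0  0  1  1  1  2  2  2  3
So g(19) = 3.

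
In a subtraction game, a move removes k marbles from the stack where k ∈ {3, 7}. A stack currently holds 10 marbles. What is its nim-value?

Compute g(0), g(1), … for moves {3, 7}:
k:     0  1  2  3  4  5  6  7  8  9 10
g(k):  0  0  0  1  1  1  0  2  2  1  0
So g(10) = 0.

0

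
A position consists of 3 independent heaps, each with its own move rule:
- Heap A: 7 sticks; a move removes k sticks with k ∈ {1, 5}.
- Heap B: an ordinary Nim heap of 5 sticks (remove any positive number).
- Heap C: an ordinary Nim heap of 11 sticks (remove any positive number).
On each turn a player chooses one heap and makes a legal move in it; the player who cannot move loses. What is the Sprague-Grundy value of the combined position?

Build the Grundy sequence for heap A with g(k) = mex{g(k−s) : s ∈ {1, 5}, s ≤ k}:
g(0) = mex{} = 0
g(1) = mex{0} = 1
g(2) = mex{1} = 0
g(3) = mex{0} = 1
g(4) = mex{1} = 0
g(5) = mex{0} = 1
g(6) = mex{1} = 0
g(7) = mex{0} = 1
So g(7) = 1.
Heap B is a plain Nim heap of size 5, so its Grundy value is 5.
Heap C is a plain Nim heap of size 11, so its Grundy value is 11.
The value of a disjunctive sum is the nim-sum of the parts.
Combined value = 1 ⊕ 5 ⊕ 11 = 15.

15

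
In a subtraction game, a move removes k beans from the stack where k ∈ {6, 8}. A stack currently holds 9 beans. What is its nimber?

Compute g(0), g(1), … for moves {6, 8}:
g(0) = mex{} = 0
g(1) = mex{} = 0
g(2) = mex{} = 0
g(3) = mex{} = 0
g(4) = mex{} = 0
g(5) = mex{} = 0
g(6) = mex{0} = 1
g(7) = mex{0} = 1
g(8) = mex{0} = 1
g(9) = mex{0} = 1
So g(9) = 1.

1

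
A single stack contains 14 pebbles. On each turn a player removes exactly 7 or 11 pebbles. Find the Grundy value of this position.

2

Grundy values for subtraction set {7, 11}:
k:     0  1  2  3  4  5  6  7  8  9 10 11 12 13 14
g(k):  0  0  0  0  0  0  0  1  1  1  1  1  1  1  2
So g(14) = 2.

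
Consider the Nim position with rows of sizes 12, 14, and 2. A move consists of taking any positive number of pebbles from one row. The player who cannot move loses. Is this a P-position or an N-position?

P-position

Compute the nim-sum pairwise:
12 ⊕ 14 = 2
2 ⊕ 2 = 0
The nim-sum is 0, so this is a P-position: the player to move is in a losing position under optimal play.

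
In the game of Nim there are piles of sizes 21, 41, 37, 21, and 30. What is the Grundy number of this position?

Bitwise XOR of the heap sizes:
  010101  (21)
  101001  (41)
  100101  (37)
  010101  (21)
  011110  (30)
  ------
  010010  (18)

18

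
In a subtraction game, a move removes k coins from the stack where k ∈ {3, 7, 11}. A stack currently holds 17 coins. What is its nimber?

1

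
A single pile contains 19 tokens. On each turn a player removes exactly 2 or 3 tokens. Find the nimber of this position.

2

Grundy values for subtraction set {2, 3}:
k:     0  1  2  3  4  5  6  7  8  9 10 11 12 13 14 15 16 17 18 19
g(k):  0  0  1  1  2  0  0  1  1  2  0  0  1  1  2  0  0  1  1  2
So g(19) = 2.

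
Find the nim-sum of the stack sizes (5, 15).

10

Compute the nim-sum pairwise:
5 ⊕ 15 = 10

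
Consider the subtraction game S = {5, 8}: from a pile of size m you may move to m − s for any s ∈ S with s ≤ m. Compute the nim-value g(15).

0

Compute g(0), g(1), … for moves {5, 8}:
k:     0  1  2  3  4  5  6  7  8  9 10 11 12 13 14 15
g(k):  0  0  0  0  0  1  1  1  1  1  2  2  2  0  0  0
So g(15) = 0.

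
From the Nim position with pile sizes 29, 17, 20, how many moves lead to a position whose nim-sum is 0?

3

Write each in binary and XOR column by column:
  11101  (29)
  10001  (17)
  10100  (20)
  -----
  11000  (24)
The overall nim-sum is X = 24. A pile of size p has a winning move iff p XOR X < p (reduce it to p XOR X).
  29: 29 XOR 24 = 5 < 29 — winning move (to 5).
  17: 17 XOR 24 = 9 < 17 — winning move (to 9).
  20: 20 XOR 24 = 12 < 20 — winning move (to 12).
That gives 3 winning moves.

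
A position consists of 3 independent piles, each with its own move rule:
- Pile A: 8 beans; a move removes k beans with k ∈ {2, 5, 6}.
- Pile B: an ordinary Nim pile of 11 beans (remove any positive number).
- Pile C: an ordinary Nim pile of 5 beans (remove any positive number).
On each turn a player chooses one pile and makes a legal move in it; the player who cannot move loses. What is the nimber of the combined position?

14

Grundy values for pile A (subtraction set {2, 5, 6}):
g(0) = mex{} = 0
g(1) = mex{} = 0
g(2) = mex{0} = 1
g(3) = mex{0} = 1
g(4) = mex{1} = 0
g(5) = mex{0,1} = 2
g(6) = mex{0} = 1
g(7) = mex{0,1,2} = 3
g(8) = mex{1} = 0
So g(8) = 0.
Pile B is a plain Nim pile of size 11, so its Grundy value is 11.
Pile C is a plain Nim pile of size 5, so its Grundy value is 5.
By the Sprague-Grundy theorem, the Grundy value of a sum of independent games is the XOR of the component values.
Combined value = 0 XOR 11 XOR 5 = 14.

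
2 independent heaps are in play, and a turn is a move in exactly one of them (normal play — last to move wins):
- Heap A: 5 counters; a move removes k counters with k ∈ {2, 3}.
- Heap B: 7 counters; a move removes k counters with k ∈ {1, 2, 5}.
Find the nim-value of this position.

1

Grundy values for heap A (subtraction set {2, 3}):
k:     0  1  2  3  4  5
g(k):  0  0  1  1  2  0
So g(5) = 0.
Grundy values for heap B (subtraction set {1, 2, 5}):
k:     0  1  2  3  4  5  6  7
g(k):  0  1  2  0  1  2  0  1
So g(7) = 1.
By the Sprague-Grundy theorem, the Grundy value of a sum of independent games is the XOR of the component values.
Combined value = 0 XOR 1 = 1.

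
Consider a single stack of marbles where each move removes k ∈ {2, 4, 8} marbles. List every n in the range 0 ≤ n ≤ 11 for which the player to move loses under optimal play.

0, 1, 6, 7

Grundy values for subtraction set {2, 4, 8}:
g(0) = mex{} = 0
g(1) = mex{} = 0
g(2) = mex{0} = 1
g(3) = mex{0} = 1
g(4) = mex{0,1} = 2
g(5) = mex{0,1} = 2
g(6) = mex{1,2} = 0
g(7) = mex{1,2} = 0
g(8) = mex{0,2} = 1
g(9) = mex{0,2} = 1
g(10) = mex{0,1} = 2
g(11) = mex{0,1} = 2
The P-positions (g = 0) in 0..11 are 0, 1, 6, 7.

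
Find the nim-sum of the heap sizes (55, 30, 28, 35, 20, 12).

14

Bitwise XOR of the heap sizes:
  110111  (55)
  011110  (30)
  011100  (28)
  100011  (35)
  010100  (20)
  001100  (12)
  ------
  001110  (14)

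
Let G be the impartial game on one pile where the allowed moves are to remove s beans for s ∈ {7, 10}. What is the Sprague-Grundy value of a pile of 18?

0

Build the Grundy sequence with g(k) = mex{g(k−s) : s ∈ {7, 10}, s ≤ k}:
k:     0  1  2  3  4  5  6  7  8  9 10 11 12 13 14 15 16 17 18
g(k):  0  0  0  0  0  0  0  1  1  1  1  1  1  1  2  2  2  0  0
So g(18) = 0.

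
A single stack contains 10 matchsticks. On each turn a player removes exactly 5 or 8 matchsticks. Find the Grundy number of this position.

2

Build the Grundy sequence with g(k) = mex{g(k−s) : s ∈ {5, 8}, s ≤ k}:
g(0) = mex{} = 0
g(1) = mex{} = 0
g(2) = mex{} = 0
g(3) = mex{} = 0
g(4) = mex{} = 0
g(5) = mex{0} = 1
g(6) = mex{0} = 1
g(7) = mex{0} = 1
g(8) = mex{0} = 1
g(9) = mex{0} = 1
g(10) = mex{0,1} = 2
So g(10) = 2.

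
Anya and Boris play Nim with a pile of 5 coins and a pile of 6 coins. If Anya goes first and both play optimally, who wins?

Write each in binary and XOR column by column:
  101  (5)
  110  (6)
  ---
  011  (3)
The nim-sum is 3 ≠ 0, so this is an N-position: the player to move can win; Anya has a winning move.

Anya wins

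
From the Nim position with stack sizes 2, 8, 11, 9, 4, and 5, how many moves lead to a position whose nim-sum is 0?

3

Write each in binary and XOR column by column:
  0010  (2)
  1000  (8)
  1011  (11)
  1001  (9)
  0100  (4)
  0101  (5)
  ----
  1001  (9)
The overall nim-sum is X = 9. A stack of size p has a winning move iff p XOR X < p (reduce it to p XOR X).
  2: 2 XOR 9 = 11 ≥ 2 — no move.
  8: 8 XOR 9 = 1 < 8 — winning move (to 1).
  11: 11 XOR 9 = 2 < 11 — winning move (to 2).
  9: 9 XOR 9 = 0 < 9 — winning move (to 0).
  4: 4 XOR 9 = 13 ≥ 4 — no move.
  5: 5 XOR 9 = 12 ≥ 5 — no move.
That gives 3 winning moves.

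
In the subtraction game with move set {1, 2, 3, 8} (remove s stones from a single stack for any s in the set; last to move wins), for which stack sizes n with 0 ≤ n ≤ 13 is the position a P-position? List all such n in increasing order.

0, 4, 9, 13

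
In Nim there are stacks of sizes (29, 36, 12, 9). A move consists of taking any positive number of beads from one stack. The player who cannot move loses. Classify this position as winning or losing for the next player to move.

Winning position

Compute the nim-sum pairwise:
29 XOR 36 = 57
57 XOR 12 = 53
53 XOR 9 = 60
The nim-sum is 60 ≠ 0, so this is an N-position: the player to move can win.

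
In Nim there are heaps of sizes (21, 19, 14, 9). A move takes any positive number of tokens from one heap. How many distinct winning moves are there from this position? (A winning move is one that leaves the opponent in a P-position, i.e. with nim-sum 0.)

3

Compute the nim-sum pairwise:
21 ^ 19 = 6
6 ^ 14 = 8
8 ^ 9 = 1
The overall nim-sum is X = 1. A heap of size p has a winning move iff p XOR X < p (reduce it to p XOR X).
  21: 21 XOR 1 = 20 < 21 — winning move (to 20).
  19: 19 XOR 1 = 18 < 19 — winning move (to 18).
  14: 14 XOR 1 = 15 ≥ 14 — no move.
  9: 9 XOR 1 = 8 < 9 — winning move (to 8).
That gives 3 winning moves.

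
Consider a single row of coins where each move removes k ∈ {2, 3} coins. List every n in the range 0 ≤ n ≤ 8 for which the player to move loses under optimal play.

0, 1, 5, 6

Grundy values for subtraction set {2, 3}:
g(0) = mex{} = 0
g(1) = mex{} = 0
g(2) = mex{0} = 1
g(3) = mex{0} = 1
g(4) = mex{0,1} = 2
g(5) = mex{1} = 0
g(6) = mex{1,2} = 0
g(7) = mex{0,2} = 1
g(8) = mex{0} = 1
The P-positions (g = 0) in 0..8 are 0, 1, 5, 6.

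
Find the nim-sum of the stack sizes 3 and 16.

In binary:
  00011  (3)
  10000  (16)
  -----
  10011  (19)

19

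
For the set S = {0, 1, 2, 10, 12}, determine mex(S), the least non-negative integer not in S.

The values 0, 1, 2 are all present; 3 is the first non-negative integer missing from the set.

3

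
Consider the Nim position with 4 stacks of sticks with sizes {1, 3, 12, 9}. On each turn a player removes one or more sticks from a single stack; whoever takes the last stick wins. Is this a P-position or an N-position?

Compute the nim-sum pairwise:
1 ⊕ 3 = 2
2 ⊕ 12 = 14
14 ⊕ 9 = 7
The nim-sum is 7 ≠ 0, so this is an N-position: the player to move can win.

N-position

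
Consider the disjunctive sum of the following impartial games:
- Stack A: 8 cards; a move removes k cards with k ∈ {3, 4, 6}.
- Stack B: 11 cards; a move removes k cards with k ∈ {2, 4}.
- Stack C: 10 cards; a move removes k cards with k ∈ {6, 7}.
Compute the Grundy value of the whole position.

1

Build the Grundy sequence for stack A with g(k) = mex{g(k−s) : s ∈ {3, 4, 6}, s ≤ k}:
g(0) = mex{} = 0
g(1) = mex{} = 0
g(2) = mex{} = 0
g(3) = mex{0} = 1
g(4) = mex{0} = 1
g(5) = mex{0} = 1
g(6) = mex{0,1} = 2
g(7) = mex{0,1} = 2
g(8) = mex{0,1} = 2
So g(8) = 2.
For stack B, compute g(0), g(1), … with moves {2, 4}:
k:     0  1  2  3  4  5  6  7  8  9 10 11
g(k):  0  0  1  1  2  2  0  0  1  1  2  2
So g(11) = 2.
Grundy values for stack C (subtraction set {6, 7}):
g(0) = mex{} = 0
g(1) = mex{} = 0
g(2) = mex{} = 0
g(3) = mex{} = 0
g(4) = mex{} = 0
g(5) = mex{} = 0
g(6) = mex{0} = 1
g(7) = mex{0} = 1
g(8) = mex{0} = 1
g(9) = mex{0} = 1
g(10) = mex{0} = 1
So g(10) = 1.
The value of a disjunctive sum is the nim-sum of the parts.
Combined value = 2 XOR 2 XOR 1 = 1.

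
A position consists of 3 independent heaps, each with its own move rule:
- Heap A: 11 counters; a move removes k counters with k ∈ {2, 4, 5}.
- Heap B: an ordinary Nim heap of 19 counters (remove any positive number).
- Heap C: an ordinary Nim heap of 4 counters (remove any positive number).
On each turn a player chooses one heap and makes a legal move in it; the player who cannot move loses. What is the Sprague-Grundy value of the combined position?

21

For heap A, compute g(0), g(1), … with moves {2, 4, 5}:
k:     0  1  2  3  4  5  6  7  8  9 10 11
g(k):  0  0  1  1  2  2  3  0  0  1  1  2
So g(11) = 2.
Heap B is a plain Nim heap of size 19, so its Grundy value is 19.
Heap C is a plain Nim heap of size 4, so its Grundy value is 4.
The value of a disjunctive sum is the nim-sum of the parts.
Combined value = 2 ⊕ 19 ⊕ 4 = 21.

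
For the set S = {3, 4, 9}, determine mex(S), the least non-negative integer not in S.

0

0 is not in the set, so the mex is 0.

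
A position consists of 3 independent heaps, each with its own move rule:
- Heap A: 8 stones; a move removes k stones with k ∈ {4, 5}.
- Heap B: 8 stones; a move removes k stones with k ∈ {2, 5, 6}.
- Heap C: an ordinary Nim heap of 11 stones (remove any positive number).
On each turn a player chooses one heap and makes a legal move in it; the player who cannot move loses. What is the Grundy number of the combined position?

Build the Grundy sequence for heap A with g(k) = mex{g(k−s) : s ∈ {4, 5}, s ≤ k}:
k:     0  1  2  3  4  5  6  7  8
g(k):  0  0  0  0  1  1  1  1  2
So g(8) = 2.
For heap B, compute g(0), g(1), … with moves {2, 5, 6}:
k:     0  1  2  3  4  5  6  7  8
g(k):  0  0  1  1  0  2  1  3  0
So g(8) = 0.
Heap C is a plain Nim heap of size 11, so its Grundy value is 11.
By the Sprague-Grundy theorem, the Grundy value of a sum of independent games is the XOR of the component values.
Combined value = 2 ⊕ 0 ⊕ 11 = 9.

9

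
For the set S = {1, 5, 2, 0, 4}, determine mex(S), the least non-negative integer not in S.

The values 0, 1, 2 are all present; 3 is the first non-negative integer missing from the set.

3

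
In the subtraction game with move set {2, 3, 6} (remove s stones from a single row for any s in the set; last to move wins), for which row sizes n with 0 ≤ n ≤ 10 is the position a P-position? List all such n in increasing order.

0, 1, 5, 9, 10

Build the Grundy sequence with g(k) = mex{g(k−s) : s ∈ {2, 3, 6}, s ≤ k}:
k:     0  1  2  3  4  5  6  7  8  9 10
g(k):  0  0  1  1  2  0  3  1  2  0  0
The P-positions (g = 0) in 0..10 are 0, 1, 5, 9, 10.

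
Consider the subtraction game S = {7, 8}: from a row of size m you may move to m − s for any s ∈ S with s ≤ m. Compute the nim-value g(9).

1

Compute g(0), g(1), … for moves {7, 8}:
k:     0  1  2  3  4  5  6  7  8  9
g(k):  0  0  0  0  0  0  0  1  1  1
So g(9) = 1.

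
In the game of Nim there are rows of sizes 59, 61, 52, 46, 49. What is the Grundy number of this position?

45

Compute the nim-sum pairwise:
59 XOR 61 = 6
6 XOR 52 = 50
50 XOR 46 = 28
28 XOR 49 = 45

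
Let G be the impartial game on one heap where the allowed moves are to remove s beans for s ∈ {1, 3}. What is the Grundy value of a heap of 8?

Compute g(0), g(1), … for moves {1, 3}:
k:     0  1  2  3  4  5  6  7  8
g(k):  0  1  0  1  0  1  0  1  0
So g(8) = 0.

0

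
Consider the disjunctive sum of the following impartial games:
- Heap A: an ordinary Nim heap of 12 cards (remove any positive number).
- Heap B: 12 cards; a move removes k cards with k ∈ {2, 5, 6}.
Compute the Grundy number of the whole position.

Heap A is a plain Nim heap of size 12, so its Grundy value is 12.
For heap B, compute g(0), g(1), … with moves {2, 5, 6}:
g(0) = mex{} = 0
g(1) = mex{} = 0
g(2) = mex{0} = 1
g(3) = mex{0} = 1
g(4) = mex{1} = 0
g(5) = mex{0,1} = 2
g(6) = mex{0} = 1
g(7) = mex{0,1,2} = 3
g(8) = mex{1} = 0
g(9) = mex{0,1,3} = 2
g(10) = mex{0,2} = 1
g(11) = mex{1,2} = 0
g(12) = mex{1,3} = 0
So g(12) = 0.
The value of a disjunctive sum is the nim-sum of the parts.
Combined value = 12 XOR 0 = 12.

12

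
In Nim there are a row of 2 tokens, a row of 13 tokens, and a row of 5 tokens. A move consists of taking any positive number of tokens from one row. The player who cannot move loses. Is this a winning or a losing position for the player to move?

Nim-sum: 2 XOR 13 XOR 5 = 10.
The nim-sum is 10 ≠ 0, so this is an N-position: the player to move can win.

Winning position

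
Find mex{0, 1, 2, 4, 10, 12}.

3

The values 0, 1, 2 are all present; 3 is the first non-negative integer missing from the set.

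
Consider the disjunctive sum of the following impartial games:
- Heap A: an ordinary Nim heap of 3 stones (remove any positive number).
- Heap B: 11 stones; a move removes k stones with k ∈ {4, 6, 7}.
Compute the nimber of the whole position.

Heap A is a plain Nim heap of size 3, so its Grundy value is 3.
Build the Grundy sequence for heap B with g(k) = mex{g(k−s) : s ∈ {4, 6, 7}, s ≤ k}:
g(0) = mex{} = 0
g(1) = mex{} = 0
g(2) = mex{} = 0
g(3) = mex{} = 0
g(4) = mex{0} = 1
g(5) = mex{0} = 1
g(6) = mex{0} = 1
g(7) = mex{0} = 1
g(8) = mex{0,1} = 2
g(9) = mex{0,1} = 2
g(10) = mex{0,1} = 2
g(11) = mex{1} = 0
So g(11) = 0.
By the Sprague-Grundy theorem, the Grundy value of a sum of independent games is the XOR of the component values.
Combined value = 3 ⊕ 0 = 3.

3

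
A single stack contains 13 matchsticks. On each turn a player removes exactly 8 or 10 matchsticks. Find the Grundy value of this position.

Build the Grundy sequence with g(k) = mex{g(k−s) : s ∈ {8, 10}, s ≤ k}:
g(0) = mex{} = 0
g(1) = mex{} = 0
g(2) = mex{} = 0
g(3) = mex{} = 0
g(4) = mex{} = 0
g(5) = mex{} = 0
g(6) = mex{} = 0
g(7) = mex{} = 0
g(8) = mex{0} = 1
g(9) = mex{0} = 1
g(10) = mex{0} = 1
g(11) = mex{0} = 1
g(12) = mex{0} = 1
g(13) = mex{0} = 1
So g(13) = 1.

1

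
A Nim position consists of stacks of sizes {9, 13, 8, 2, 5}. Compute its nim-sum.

Bitwise XOR of the heap sizes:
  1001  (9)
  1101  (13)
  1000  (8)
  0010  (2)
  0101  (5)
  ----
  1011  (11)

11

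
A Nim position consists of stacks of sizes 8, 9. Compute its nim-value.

1

Compute the nim-sum pairwise:
8 ^ 9 = 1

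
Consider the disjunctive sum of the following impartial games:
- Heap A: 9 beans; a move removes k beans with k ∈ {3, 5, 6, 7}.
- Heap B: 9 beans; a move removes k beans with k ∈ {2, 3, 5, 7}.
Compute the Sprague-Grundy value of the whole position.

3

Build the Grundy sequence for heap A with g(k) = mex{g(k−s) : s ∈ {3, 5, 6, 7}, s ≤ k}:
g(0) = mex{} = 0
g(1) = mex{} = 0
g(2) = mex{} = 0
g(3) = mex{0} = 1
g(4) = mex{0} = 1
g(5) = mex{0} = 1
g(6) = mex{0,1} = 2
g(7) = mex{0,1} = 2
g(8) = mex{0,1} = 2
g(9) = mex{0,1,2} = 3
So g(9) = 3.
For heap B, compute g(0), g(1), … with moves {2, 3, 5, 7}:
g(0) = mex{} = 0
g(1) = mex{} = 0
g(2) = mex{0} = 1
g(3) = mex{0} = 1
g(4) = mex{0,1} = 2
g(5) = mex{0,1} = 2
g(6) = mex{0,1,2} = 3
g(7) = mex{0,1,2} = 3
g(8) = mex{0,1,2,3} = 4
g(9) = mex{1,2,3} = 0
So g(9) = 0.
By the Sprague-Grundy theorem, the Grundy value of a sum of independent games is the XOR of the component values.
Combined value = 3 XOR 0 = 3.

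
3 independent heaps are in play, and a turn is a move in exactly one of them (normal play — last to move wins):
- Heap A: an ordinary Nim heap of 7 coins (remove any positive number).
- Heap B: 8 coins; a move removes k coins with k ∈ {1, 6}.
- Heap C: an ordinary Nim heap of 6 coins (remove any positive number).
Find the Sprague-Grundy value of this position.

Heap A is a plain Nim heap of size 7, so its Grundy value is 7.
Grundy values for heap B (subtraction set {1, 6}):
g(0) = mex{} = 0
g(1) = mex{0} = 1
g(2) = mex{1} = 0
g(3) = mex{0} = 1
g(4) = mex{1} = 0
g(5) = mex{0} = 1
g(6) = mex{0,1} = 2
g(7) = mex{1,2} = 0
g(8) = mex{0} = 1
So g(8) = 1.
Heap C is a plain Nim heap of size 6, so its Grundy value is 6.
By the Sprague-Grundy theorem, the Grundy value of a sum of independent games is the XOR of the component values.
Combined value = 7 ⊕ 1 ⊕ 6 = 0.

0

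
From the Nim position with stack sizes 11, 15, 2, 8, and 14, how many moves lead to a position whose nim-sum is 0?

0

Write each in binary and XOR column by column:
  1011  (11)
  1111  (15)
  0010  (2)
  1000  (8)
  1110  (14)
  ----
  0000  (0)
The nim-sum is already 0, so every move leaves a nonzero nim-sum — there are no winning moves.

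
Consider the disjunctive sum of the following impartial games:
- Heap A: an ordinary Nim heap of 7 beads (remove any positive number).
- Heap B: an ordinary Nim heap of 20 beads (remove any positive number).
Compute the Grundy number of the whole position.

19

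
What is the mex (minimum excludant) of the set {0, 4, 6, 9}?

1

0 is in the set but 1 is not, so the mex is 1.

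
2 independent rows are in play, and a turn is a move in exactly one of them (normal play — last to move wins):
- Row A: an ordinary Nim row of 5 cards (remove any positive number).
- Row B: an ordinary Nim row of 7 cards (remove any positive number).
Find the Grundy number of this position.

2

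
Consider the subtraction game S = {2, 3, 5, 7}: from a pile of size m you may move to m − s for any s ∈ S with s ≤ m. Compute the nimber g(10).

0

Build the Grundy sequence with g(k) = mex{g(k−s) : s ∈ {2, 3, 5, 7}, s ≤ k}:
k:     0  1  2  3  4  5  6  7  8  9 10
g(k):  0  0  1  1  2  2  3  3  4  0  0
So g(10) = 0.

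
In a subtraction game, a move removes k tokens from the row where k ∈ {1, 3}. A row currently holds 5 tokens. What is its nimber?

Grundy values for subtraction set {1, 3}:
k:     0  1  2  3  4  5
g(k):  0  1  0  1  0  1
So g(5) = 1.

1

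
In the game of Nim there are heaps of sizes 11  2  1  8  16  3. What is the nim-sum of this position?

Bitwise XOR of the heap sizes:
  01011  (11)
  00010  (2)
  00001  (1)
  01000  (8)
  10000  (16)
  00011  (3)
  -----
  10011  (19)

19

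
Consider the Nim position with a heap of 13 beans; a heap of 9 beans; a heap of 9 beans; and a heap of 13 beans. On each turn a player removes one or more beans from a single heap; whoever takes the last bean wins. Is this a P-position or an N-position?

P-position

In binary:
  1101  (13)
  1001  (9)
  1001  (9)
  1101  (13)
  ----
  0000  (0)
The nim-sum is 0, so this is a P-position: the player to move is in a losing position under optimal play.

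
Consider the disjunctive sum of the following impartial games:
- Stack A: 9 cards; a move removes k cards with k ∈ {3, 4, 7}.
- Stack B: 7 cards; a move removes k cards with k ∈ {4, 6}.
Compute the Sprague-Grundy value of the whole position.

2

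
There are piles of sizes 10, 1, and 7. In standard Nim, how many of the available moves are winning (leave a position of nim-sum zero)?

Bitwise XOR of the heap sizes:
  1010  (10)
  0001  (1)
  0111  (7)
  ----
  1100  (12)
The overall nim-sum is X = 12. A pile of size p has a winning move iff p XOR X < p (reduce it to p XOR X).
  10: 10 XOR 12 = 6 < 10 — winning move (to 6).
  1: 1 XOR 12 = 13 ≥ 1 — no move.
  7: 7 XOR 12 = 11 ≥ 7 — no move.
That gives 1 winning move.

1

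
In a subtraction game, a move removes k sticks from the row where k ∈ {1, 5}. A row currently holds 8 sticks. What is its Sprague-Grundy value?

Build the Grundy sequence with g(k) = mex{g(k−s) : s ∈ {1, 5}, s ≤ k}:
k:     0  1  2  3  4  5  6  7  8
g(k):  0  1  0  1  0  1  0  1  0
So g(8) = 0.

0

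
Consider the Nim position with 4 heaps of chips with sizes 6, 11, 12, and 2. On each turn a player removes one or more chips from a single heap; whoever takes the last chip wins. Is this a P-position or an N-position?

Write each in binary and XOR column by column:
  0110  (6)
  1011  (11)
  1100  (12)
  0010  (2)
  ----
  0011  (3)
The nim-sum is 3 ≠ 0, so this is an N-position: the player to move can win.

N-position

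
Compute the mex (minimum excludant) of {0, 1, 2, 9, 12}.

3

The values 0, 1, 2 are all present; 3 is the first non-negative integer missing from the set.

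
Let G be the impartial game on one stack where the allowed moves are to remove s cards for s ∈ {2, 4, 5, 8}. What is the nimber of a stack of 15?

Compute g(0), g(1), … for moves {2, 4, 5, 8}:
k:     0  1  2  3  4  5  6  7  8  9 10 11 12 13 14 15
g(k):  0  0  1  1  2  2  3  0  4  1  0  2  1  0  2  1
So g(15) = 1.

1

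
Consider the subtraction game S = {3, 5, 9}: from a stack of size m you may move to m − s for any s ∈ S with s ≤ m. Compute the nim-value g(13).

2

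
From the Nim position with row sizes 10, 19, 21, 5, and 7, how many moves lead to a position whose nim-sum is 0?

1

Bitwise XOR of the heap sizes:
  01010  (10)
  10011  (19)
  10101  (21)
  00101  (5)
  00111  (7)
  -----
  01110  (14)
The overall nim-sum is X = 14. A row of size p has a winning move iff p XOR X < p (reduce it to p XOR X).
  10: 10 XOR 14 = 4 < 10 — winning move (to 4).
  19: 19 XOR 14 = 29 ≥ 19 — no move.
  21: 21 XOR 14 = 27 ≥ 21 — no move.
  5: 5 XOR 14 = 11 ≥ 5 — no move.
  7: 7 XOR 14 = 9 ≥ 7 — no move.
That gives 1 winning move.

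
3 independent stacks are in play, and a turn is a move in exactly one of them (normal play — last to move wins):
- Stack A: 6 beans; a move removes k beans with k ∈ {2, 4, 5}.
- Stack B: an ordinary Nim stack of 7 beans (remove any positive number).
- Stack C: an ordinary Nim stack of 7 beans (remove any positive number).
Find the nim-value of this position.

3

Grundy values for stack A (subtraction set {2, 4, 5}):
k:     0  1  2  3  4  5  6
g(k):  0  0  1  1  2  2  3
So g(6) = 3.
Stack B is a plain Nim stack of size 7, so its Grundy value is 7.
Stack C is a plain Nim stack of size 7, so its Grundy value is 7.
The value of a disjunctive sum is the nim-sum of the parts.
Combined value = 3 XOR 7 XOR 7 = 3.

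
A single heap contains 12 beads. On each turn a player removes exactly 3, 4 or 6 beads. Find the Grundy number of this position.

1

Grundy values for subtraction set {3, 4, 6}:
k:     0  1  2  3  4  5  6  7  8  9 10 11 12
g(k):  0  0  0  1  1  1  2  2  2  0  0  0  1
So g(12) = 1.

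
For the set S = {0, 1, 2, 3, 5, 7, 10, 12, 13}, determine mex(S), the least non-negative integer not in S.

The values 0, 1, 2, 3 are all present; 4 is the first non-negative integer missing from the set.

4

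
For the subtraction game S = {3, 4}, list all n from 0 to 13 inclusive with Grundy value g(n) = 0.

0, 1, 2, 7, 8, 9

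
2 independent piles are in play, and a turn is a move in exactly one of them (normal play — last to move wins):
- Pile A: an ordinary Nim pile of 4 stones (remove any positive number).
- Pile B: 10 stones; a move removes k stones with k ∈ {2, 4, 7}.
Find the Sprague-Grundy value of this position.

Pile A is a plain Nim pile of size 4, so its Grundy value is 4.
Build the Grundy sequence for pile B with g(k) = mex{g(k−s) : s ∈ {2, 4, 7}, s ≤ k}:
g(0) = mex{} = 0
g(1) = mex{} = 0
g(2) = mex{0} = 1
g(3) = mex{0} = 1
g(4) = mex{0,1} = 2
g(5) = mex{0,1} = 2
g(6) = mex{1,2} = 0
g(7) = mex{0,1,2} = 3
g(8) = mex{0,2} = 1
g(9) = mex{1,2,3} = 0
g(10) = mex{0,1} = 2
So g(10) = 2.
The value of a disjunctive sum is the nim-sum of the parts.
Combined value = 4 ⊕ 2 = 6.

6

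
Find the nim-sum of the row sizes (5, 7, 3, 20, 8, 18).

Compute the nim-sum pairwise:
5 ⊕ 7 = 2
2 ⊕ 3 = 1
1 ⊕ 20 = 21
21 ⊕ 8 = 29
29 ⊕ 18 = 15

15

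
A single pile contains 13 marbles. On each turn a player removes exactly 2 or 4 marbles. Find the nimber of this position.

Grundy values for subtraction set {2, 4}:
g(0) = mex{} = 0
g(1) = mex{} = 0
g(2) = mex{0} = 1
g(3) = mex{0} = 1
g(4) = mex{0,1} = 2
g(5) = mex{0,1} = 2
g(6) = mex{1,2} = 0
g(7) = mex{1,2} = 0
g(8) = mex{0,2} = 1
g(9) = mex{0,2} = 1
g(10) = mex{0,1} = 2
g(11) = mex{0,1} = 2
g(12) = mex{1,2} = 0
g(13) = mex{1,2} = 0
So g(13) = 0.

0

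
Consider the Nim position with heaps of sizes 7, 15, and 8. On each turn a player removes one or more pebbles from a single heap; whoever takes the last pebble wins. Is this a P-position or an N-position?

In binary:
  0111  (7)
  1111  (15)
  1000  (8)
  ----
  0000  (0)
The nim-sum is 0, so this is a P-position: the player to move is in a losing position under optimal play.

P-position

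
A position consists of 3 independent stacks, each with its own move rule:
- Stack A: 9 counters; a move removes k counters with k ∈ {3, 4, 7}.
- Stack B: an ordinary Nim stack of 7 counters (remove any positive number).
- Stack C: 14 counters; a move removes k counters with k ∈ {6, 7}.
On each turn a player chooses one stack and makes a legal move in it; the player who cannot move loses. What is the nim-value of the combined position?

For stack A, compute g(0), g(1), … with moves {3, 4, 7}:
k:     0  1  2  3  4  5  6  7  8  9
g(k):  0  0  0  1  1  1  2  2  2  3
So g(9) = 3.
Stack B is a plain Nim stack of size 7, so its Grundy value is 7.
Grundy values for stack C (subtraction set {6, 7}):
k:     0  1  2  3  4  5  6  7  8  9 10 11 12 13 14
g(k):  0  0  0  0  0  0  1  1  1  1  1  1  2  0  0
So g(14) = 0.
By the Sprague-Grundy theorem, the Grundy value of a sum of independent games is the XOR of the component values.
Combined value = 3 XOR 7 XOR 0 = 4.

4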